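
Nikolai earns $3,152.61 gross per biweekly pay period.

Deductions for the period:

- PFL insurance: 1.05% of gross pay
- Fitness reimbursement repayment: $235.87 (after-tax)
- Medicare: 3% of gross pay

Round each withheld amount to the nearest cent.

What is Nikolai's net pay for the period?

PFL insurance: $3,152.61 × 0.0105 = $33.10
Medicare: $3,152.61 × 0.03 = $94.58
Fitness reimbursement repayment: $235.87
Total deductions = $33.10 + $94.58 + $235.87 = $363.55
Net pay = $3,152.61 − $363.55 = $2,789.06

$2,789.06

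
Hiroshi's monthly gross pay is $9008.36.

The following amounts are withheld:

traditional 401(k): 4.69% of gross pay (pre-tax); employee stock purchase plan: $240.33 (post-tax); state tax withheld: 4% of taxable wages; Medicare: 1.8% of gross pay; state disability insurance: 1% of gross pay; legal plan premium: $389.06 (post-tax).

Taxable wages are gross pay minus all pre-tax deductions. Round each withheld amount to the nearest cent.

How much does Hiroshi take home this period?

Traditional 401(k): $9008.36 × 0.0469 = $422.49
Taxable wages = $9008.36 − $422.49 = $8585.87
State tax withheld: $8585.87 × 0.04 = $343.43
State disability insurance: $9008.36 × 0.01 = $90.08
Medicare: $9008.36 × 0.018 = $162.15
Employee stock purchase plan: $240.33
Legal plan premium: $389.06
Total deductions = $422.49 + $343.43 + $90.08 + $162.15 + $240.33 + $389.06 = $1647.54
Net pay = $9008.36 − $1647.54 = $7360.82

$7360.82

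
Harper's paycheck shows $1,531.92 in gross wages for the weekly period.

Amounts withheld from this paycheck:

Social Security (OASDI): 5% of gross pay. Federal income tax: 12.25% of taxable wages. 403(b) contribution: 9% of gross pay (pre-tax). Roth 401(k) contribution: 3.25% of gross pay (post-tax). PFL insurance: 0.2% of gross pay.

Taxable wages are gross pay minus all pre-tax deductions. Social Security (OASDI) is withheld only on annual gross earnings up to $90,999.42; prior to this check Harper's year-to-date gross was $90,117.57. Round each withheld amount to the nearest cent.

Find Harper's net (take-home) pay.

403(b) contribution: $1,531.92 × 0.09 = $137.87
Taxable wages = $1,531.92 − $137.87 = $1,394.05
Federal income tax: $1,394.05 × 0.1225 = $170.77
PFL insurance: $1,531.92 × 0.002 = $3.06
Social Security (OASDI): only $90,999.42 − $90,117.57 = $881.85 of this check is subject → $881.85 × 0.05 = $44.09
Roth 401(k) contribution: $1,531.92 × 0.0325 = $49.79
Total deductions = $137.87 + $170.77 + $3.06 + $44.09 + $49.79 = $405.58
Net pay = $1,531.92 − $405.58 = $1,126.34

$1,126.34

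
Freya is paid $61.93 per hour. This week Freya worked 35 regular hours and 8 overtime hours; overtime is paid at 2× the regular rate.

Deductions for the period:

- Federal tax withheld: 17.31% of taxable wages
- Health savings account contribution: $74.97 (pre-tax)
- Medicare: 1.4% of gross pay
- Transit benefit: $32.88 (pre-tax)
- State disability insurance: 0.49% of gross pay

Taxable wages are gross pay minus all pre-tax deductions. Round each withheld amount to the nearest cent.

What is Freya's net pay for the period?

$2462.82

Regular pay: 35 × $61.93 = $2167.55
Overtime pay: 8 × $61.93 × 2 = $990.88
Gross pay = $2167.55 + $990.88 = $3158.43
Health savings account contribution: $74.97
Transit benefit: $32.88
Pre-tax total = $74.97 + $32.88 = $107.85
Taxable wages = $3158.43 − $107.85 = $3050.58
Federal tax withheld: $3050.58 × 0.1731 = $528.06
Medicare: $3158.43 × 0.014 = $44.22
State disability insurance: $3158.43 × 0.0049 = $15.48
Total deductions = $74.97 + $32.88 + $528.06 + $44.22 + $15.48 = $695.61
Net pay = $3158.43 − $695.61 = $2462.82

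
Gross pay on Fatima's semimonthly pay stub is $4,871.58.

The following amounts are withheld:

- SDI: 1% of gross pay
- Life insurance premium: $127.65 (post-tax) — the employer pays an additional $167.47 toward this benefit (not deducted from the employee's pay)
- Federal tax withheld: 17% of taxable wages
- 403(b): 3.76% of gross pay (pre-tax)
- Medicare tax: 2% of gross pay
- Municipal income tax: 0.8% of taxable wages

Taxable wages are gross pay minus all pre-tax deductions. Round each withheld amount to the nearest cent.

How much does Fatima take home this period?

$3,580.07

403(b): $4,871.58 × 0.0376 = $183.17
Taxable wages = $4,871.58 − $183.17 = $4,688.41
Federal tax withheld: $4,688.41 × 0.17 = $797.03
Municipal income tax: $4,688.41 × 0.008 = $37.51
SDI: $4,871.58 × 0.01 = $48.72
Medicare tax: $4,871.58 × 0.02 = $97.43
Life insurance premium: $127.65
(Employer's $167.47 toward life insurance premium is not withheld from the employee.)
Total deductions = $183.17 + $797.03 + $37.51 + $48.72 + $97.43 + $127.65 = $1,291.51
Net pay = $4,871.58 − $1,291.51 = $3,580.07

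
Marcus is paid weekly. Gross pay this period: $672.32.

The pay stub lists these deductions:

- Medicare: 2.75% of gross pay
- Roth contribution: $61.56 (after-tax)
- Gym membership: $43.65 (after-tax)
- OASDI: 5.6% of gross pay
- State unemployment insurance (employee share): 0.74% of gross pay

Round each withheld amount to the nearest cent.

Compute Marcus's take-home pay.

$505.99

State unemployment insurance (employee share): $672.32 × 0.0074 = $4.98
OASDI: $672.32 × 0.056 = $37.65
Medicare: $672.32 × 0.0275 = $18.49
Roth contribution: $61.56
Gym membership: $43.65
Total deductions = $4.98 + $37.65 + $18.49 + $61.56 + $43.65 = $166.33
Net pay = $672.32 − $166.33 = $505.99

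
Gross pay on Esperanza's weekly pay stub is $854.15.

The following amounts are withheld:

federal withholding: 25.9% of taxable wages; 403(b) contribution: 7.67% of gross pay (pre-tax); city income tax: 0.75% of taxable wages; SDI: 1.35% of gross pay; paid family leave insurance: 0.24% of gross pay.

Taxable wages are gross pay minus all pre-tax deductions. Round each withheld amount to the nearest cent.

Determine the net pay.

$564.89

403(b) contribution: $854.15 × 0.0767 = $65.51
Taxable wages = $854.15 − $65.51 = $788.64
Federal withholding: $788.64 × 0.259 = $204.26
City income tax: $788.64 × 0.0075 = $5.91
SDI: $854.15 × 0.0135 = $11.53
Paid family leave insurance: $854.15 × 0.0024 = $2.05
Total deductions = $65.51 + $204.26 + $5.91 + $11.53 + $2.05 = $289.26
Net pay = $854.15 − $289.26 = $564.89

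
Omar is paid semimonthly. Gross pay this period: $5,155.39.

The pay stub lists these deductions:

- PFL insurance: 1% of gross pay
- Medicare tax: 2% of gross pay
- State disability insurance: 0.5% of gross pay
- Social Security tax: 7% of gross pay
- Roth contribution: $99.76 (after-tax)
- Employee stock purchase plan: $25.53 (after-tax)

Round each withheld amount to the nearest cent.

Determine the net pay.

$4,488.78

Medicare tax: $5,155.39 × 0.02 = $103.11
Social Security tax: $5,155.39 × 0.07 = $360.88
PFL insurance: $5,155.39 × 0.01 = $51.55
State disability insurance: $5,155.39 × 0.005 = $25.78
Roth contribution: $99.76
Employee stock purchase plan: $25.53
Total deductions = $103.11 + $360.88 + $51.55 + $25.78 + $99.76 + $25.53 = $666.61
Net pay = $5,155.39 − $666.61 = $4,488.78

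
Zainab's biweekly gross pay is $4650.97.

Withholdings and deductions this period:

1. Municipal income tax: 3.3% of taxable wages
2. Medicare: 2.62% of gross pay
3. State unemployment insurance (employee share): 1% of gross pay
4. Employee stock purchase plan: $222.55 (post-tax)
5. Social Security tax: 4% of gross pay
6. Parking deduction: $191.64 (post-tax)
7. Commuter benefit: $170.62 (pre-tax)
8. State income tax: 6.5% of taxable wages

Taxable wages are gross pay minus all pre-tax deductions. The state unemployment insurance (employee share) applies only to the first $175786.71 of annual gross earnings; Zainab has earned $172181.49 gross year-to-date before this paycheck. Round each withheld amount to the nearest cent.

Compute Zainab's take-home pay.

$3283.14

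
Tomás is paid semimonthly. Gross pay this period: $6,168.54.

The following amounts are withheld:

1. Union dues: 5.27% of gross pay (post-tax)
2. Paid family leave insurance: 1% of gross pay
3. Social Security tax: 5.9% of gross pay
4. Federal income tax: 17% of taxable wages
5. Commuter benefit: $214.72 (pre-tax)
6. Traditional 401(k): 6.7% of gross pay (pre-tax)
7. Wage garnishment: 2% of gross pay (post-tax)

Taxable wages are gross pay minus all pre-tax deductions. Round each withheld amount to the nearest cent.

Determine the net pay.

$3,724.56

Traditional 401(k): $6,168.54 × 0.067 = $413.29
Commuter benefit: $214.72
Pre-tax total = $413.29 + $214.72 = $628.01
Taxable wages = $6,168.54 − $628.01 = $5,540.53
Federal income tax: $5,540.53 × 0.17 = $941.89
Social Security tax: $6,168.54 × 0.059 = $363.94
Paid family leave insurance: $6,168.54 × 0.01 = $61.69
Wage garnishment: $6,168.54 × 0.02 = $123.37
Union dues: $6,168.54 × 0.0527 = $325.08
Total deductions = $413.29 + $214.72 + $941.89 + $363.94 + $61.69 + $123.37 + $325.08 = $2,443.98
Net pay = $6,168.54 − $2,443.98 = $3,724.56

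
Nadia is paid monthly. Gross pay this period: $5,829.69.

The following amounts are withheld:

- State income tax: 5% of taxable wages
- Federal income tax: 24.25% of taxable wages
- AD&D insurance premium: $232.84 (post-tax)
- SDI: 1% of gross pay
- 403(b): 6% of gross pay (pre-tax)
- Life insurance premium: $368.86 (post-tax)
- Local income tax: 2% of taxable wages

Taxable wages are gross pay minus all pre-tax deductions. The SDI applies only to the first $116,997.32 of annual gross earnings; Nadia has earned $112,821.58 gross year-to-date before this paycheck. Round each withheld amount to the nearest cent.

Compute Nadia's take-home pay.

$3,123.97

403(b): $5,829.69 × 0.06 = $349.78
Taxable wages = $5,829.69 − $349.78 = $5,479.91
Federal income tax: $5,479.91 × 0.2425 = $1,328.88
Local income tax: $5,479.91 × 0.02 = $109.60
State income tax: $5,479.91 × 0.05 = $274.00
SDI: only $116,997.32 − $112,821.58 = $4,175.74 of this check is subject → $4,175.74 × 0.01 = $41.76
AD&D insurance premium: $232.84
Life insurance premium: $368.86
Total deductions = $349.78 + $1,328.88 + $109.60 + $274.00 + $41.76 + $232.84 + $368.86 = $2,705.72
Net pay = $5,829.69 − $2,705.72 = $3,123.97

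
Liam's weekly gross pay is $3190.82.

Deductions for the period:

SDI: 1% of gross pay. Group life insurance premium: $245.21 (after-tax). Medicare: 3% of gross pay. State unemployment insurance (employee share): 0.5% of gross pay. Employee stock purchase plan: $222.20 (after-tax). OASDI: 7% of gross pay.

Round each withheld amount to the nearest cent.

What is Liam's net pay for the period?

SDI: $3190.82 × 0.01 = $31.91
State unemployment insurance (employee share): $3190.82 × 0.005 = $15.95
OASDI: $3190.82 × 0.07 = $223.36
Medicare: $3190.82 × 0.03 = $95.72
Group life insurance premium: $245.21
Employee stock purchase plan: $222.20
Total deductions = $31.91 + $15.95 + $223.36 + $95.72 + $245.21 + $222.20 = $834.35
Net pay = $3190.82 − $834.35 = $2356.47

$2356.47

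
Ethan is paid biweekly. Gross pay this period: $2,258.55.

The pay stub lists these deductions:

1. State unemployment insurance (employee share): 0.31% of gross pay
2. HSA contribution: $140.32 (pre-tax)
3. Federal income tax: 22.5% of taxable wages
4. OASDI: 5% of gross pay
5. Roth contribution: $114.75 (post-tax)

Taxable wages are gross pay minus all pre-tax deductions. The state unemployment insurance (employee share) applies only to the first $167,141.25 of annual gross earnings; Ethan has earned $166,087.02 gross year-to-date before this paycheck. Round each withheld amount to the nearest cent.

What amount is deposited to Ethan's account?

$1,410.68

HSA contribution: $140.32
Taxable wages = $2,258.55 − $140.32 = $2,118.23
Federal income tax: $2,118.23 × 0.225 = $476.60
State unemployment insurance (employee share): only $167,141.25 − $166,087.02 = $1,054.23 of this check is subject → $1,054.23 × 0.0031 = $3.27
OASDI: $2,258.55 × 0.05 = $112.93
Roth contribution: $114.75
Total deductions = $140.32 + $476.60 + $3.27 + $112.93 + $114.75 = $847.87
Net pay = $2,258.55 − $847.87 = $1,410.68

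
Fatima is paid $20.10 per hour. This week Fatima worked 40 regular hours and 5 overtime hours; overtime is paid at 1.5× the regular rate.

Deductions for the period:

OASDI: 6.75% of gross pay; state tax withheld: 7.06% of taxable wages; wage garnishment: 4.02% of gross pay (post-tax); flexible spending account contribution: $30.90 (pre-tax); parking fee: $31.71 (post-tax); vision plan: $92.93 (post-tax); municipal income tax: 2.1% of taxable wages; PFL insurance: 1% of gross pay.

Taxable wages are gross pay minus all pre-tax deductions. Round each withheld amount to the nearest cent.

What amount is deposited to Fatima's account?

$602.21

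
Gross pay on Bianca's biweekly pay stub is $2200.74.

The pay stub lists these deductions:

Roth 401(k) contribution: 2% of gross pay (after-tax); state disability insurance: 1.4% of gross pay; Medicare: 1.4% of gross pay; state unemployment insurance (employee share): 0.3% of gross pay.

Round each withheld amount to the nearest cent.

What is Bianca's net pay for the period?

$2088.51

Medicare: $2200.74 × 0.014 = $30.81
State unemployment insurance (employee share): $2200.74 × 0.003 = $6.60
State disability insurance: $2200.74 × 0.014 = $30.81
Roth 401(k) contribution: $2200.74 × 0.02 = $44.01
Total deductions = $30.81 + $6.60 + $30.81 + $44.01 = $112.23
Net pay = $2200.74 − $112.23 = $2088.51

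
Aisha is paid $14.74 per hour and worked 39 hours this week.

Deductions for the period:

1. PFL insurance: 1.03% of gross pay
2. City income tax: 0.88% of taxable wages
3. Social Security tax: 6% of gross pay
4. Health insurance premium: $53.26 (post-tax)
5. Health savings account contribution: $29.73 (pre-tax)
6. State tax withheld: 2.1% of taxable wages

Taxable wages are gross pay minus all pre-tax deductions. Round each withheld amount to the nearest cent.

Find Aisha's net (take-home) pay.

Gross pay: 39 × $14.74 = $574.86
Health savings account contribution: $29.73
Taxable wages = $574.86 − $29.73 = $545.13
City income tax: $545.13 × 0.0088 = $4.80
State tax withheld: $545.13 × 0.021 = $11.45
PFL insurance: $574.86 × 0.0103 = $5.92
Social Security tax: $574.86 × 0.06 = $34.49
Health insurance premium: $53.26
Total deductions = $29.73 + $4.80 + $11.45 + $5.92 + $34.49 + $53.26 = $139.65
Net pay = $574.86 − $139.65 = $435.21

$435.21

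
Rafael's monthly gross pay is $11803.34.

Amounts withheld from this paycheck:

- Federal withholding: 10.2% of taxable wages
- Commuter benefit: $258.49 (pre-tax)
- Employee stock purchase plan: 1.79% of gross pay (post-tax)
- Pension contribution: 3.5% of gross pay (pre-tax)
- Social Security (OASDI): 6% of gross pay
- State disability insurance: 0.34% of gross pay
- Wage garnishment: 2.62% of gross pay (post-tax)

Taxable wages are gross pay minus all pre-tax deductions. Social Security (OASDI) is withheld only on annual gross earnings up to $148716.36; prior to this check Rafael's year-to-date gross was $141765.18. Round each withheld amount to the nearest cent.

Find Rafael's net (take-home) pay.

$9018.56

Pension contribution: $11803.34 × 0.035 = $413.12
Commuter benefit: $258.49
Pre-tax total = $413.12 + $258.49 = $671.61
Taxable wages = $11803.34 − $671.61 = $11131.73
Federal withholding: $11131.73 × 0.102 = $1135.44
State disability insurance: $11803.34 × 0.0034 = $40.13
Social Security (OASDI): only $148716.36 − $141765.18 = $6951.18 of this check is subject → $6951.18 × 0.06 = $417.07
Employee stock purchase plan: $11803.34 × 0.0179 = $211.28
Wage garnishment: $11803.34 × 0.0262 = $309.25
Total deductions = $413.12 + $258.49 + $1135.44 + $40.13 + $417.07 + $211.28 + $309.25 = $2784.78
Net pay = $11803.34 − $2784.78 = $9018.56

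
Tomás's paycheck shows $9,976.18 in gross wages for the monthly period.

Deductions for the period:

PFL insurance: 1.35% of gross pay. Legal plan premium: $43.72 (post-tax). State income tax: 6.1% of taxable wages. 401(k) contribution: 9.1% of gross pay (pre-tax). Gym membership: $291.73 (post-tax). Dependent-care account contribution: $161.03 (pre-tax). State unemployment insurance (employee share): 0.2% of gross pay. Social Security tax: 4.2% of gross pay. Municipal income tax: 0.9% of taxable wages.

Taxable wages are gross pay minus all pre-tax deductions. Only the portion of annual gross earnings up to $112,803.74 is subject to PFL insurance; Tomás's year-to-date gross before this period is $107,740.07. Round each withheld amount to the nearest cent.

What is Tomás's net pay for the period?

$7,441.04

401(k) contribution: $9,976.18 × 0.091 = $907.83
Dependent-care account contribution: $161.03
Pre-tax total = $907.83 + $161.03 = $1,068.86
Taxable wages = $9,976.18 − $1,068.86 = $8,907.32
Municipal income tax: $8,907.32 × 0.009 = $80.17
State income tax: $8,907.32 × 0.061 = $543.35
Social Security tax: $9,976.18 × 0.042 = $419.00
State unemployment insurance (employee share): $9,976.18 × 0.002 = $19.95
PFL insurance: only $112,803.74 − $107,740.07 = $5,063.67 of this check is subject → $5,063.67 × 0.0135 = $68.36
Gym membership: $291.73
Legal plan premium: $43.72
Total deductions = $907.83 + $161.03 + $80.17 + $543.35 + $419.00 + $19.95 + $68.36 + $291.73 + $43.72 = $2,535.14
Net pay = $9,976.18 − $2,535.14 = $7,441.04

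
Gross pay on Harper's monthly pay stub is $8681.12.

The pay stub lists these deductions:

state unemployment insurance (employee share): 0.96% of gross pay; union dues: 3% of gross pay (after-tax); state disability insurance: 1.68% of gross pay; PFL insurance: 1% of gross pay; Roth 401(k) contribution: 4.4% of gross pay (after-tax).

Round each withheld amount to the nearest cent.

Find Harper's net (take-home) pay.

PFL insurance: $8681.12 × 0.01 = $86.81
State unemployment insurance (employee share): $8681.12 × 0.0096 = $83.34
State disability insurance: $8681.12 × 0.0168 = $145.84
Union dues: $8681.12 × 0.03 = $260.43
Roth 401(k) contribution: $8681.12 × 0.044 = $381.97
Total deductions = $86.81 + $83.34 + $145.84 + $260.43 + $381.97 = $958.39
Net pay = $8681.12 − $958.39 = $7722.73

$7722.73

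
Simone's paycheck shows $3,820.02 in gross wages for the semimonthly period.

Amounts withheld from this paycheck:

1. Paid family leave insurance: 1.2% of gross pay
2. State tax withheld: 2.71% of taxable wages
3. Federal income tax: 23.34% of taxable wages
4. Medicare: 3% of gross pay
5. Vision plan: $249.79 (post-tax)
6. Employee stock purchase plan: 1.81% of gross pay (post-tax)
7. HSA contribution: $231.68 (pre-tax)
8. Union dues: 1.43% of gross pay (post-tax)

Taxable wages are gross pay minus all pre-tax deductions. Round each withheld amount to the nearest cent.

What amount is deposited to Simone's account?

$2,119.58

HSA contribution: $231.68
Taxable wages = $3,820.02 − $231.68 = $3,588.34
State tax withheld: $3,588.34 × 0.0271 = $97.24
Federal income tax: $3,588.34 × 0.2334 = $837.52
Paid family leave insurance: $3,820.02 × 0.012 = $45.84
Medicare: $3,820.02 × 0.03 = $114.60
Employee stock purchase plan: $3,820.02 × 0.0181 = $69.14
Vision plan: $249.79
Union dues: $3,820.02 × 0.0143 = $54.63
Total deductions = $231.68 + $97.24 + $837.52 + $45.84 + $114.60 + $69.14 + $249.79 + $54.63 = $1,700.44
Net pay = $3,820.02 − $1,700.44 = $2,119.58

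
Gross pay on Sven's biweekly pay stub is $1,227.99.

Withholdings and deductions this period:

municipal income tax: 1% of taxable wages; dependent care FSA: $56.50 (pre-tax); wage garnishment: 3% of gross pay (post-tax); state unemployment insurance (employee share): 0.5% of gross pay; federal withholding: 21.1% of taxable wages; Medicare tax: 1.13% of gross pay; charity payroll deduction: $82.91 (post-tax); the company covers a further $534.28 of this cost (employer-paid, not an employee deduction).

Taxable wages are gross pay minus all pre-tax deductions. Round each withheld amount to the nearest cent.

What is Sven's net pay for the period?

$772.83

Dependent care FSA: $56.50
Taxable wages = $1,227.99 − $56.50 = $1,171.49
Municipal income tax: $1,171.49 × 0.01 = $11.71
Federal withholding: $1,171.49 × 0.211 = $247.18
State unemployment insurance (employee share): $1,227.99 × 0.005 = $6.14
Medicare tax: $1,227.99 × 0.0113 = $13.88
Charity payroll deduction: $82.91
Wage garnishment: $1,227.99 × 0.03 = $36.84
(Employer's $534.28 toward charity payroll deduction is not withheld from the employee.)
Total deductions = $56.50 + $11.71 + $247.18 + $6.14 + $13.88 + $82.91 + $36.84 = $455.16
Net pay = $1,227.99 − $455.16 = $772.83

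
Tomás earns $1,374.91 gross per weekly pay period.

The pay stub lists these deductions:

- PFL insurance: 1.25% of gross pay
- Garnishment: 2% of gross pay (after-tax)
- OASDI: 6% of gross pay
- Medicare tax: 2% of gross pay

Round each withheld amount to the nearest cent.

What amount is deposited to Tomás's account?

Medicare tax: $1,374.91 × 0.02 = $27.50
OASDI: $1,374.91 × 0.06 = $82.49
PFL insurance: $1,374.91 × 0.0125 = $17.19
Garnishment: $1,374.91 × 0.02 = $27.50
Total deductions = $27.50 + $82.49 + $17.19 + $27.50 = $154.68
Net pay = $1,374.91 − $154.68 = $1,220.23

$1,220.23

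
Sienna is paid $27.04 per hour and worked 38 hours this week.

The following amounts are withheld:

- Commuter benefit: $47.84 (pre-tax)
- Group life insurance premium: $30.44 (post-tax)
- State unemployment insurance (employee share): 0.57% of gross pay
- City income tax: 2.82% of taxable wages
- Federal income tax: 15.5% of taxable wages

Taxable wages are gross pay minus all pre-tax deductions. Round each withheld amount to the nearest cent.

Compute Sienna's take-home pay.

$763.90

Gross pay: 38 × $27.04 = $1,027.52
Commuter benefit: $47.84
Taxable wages = $1,027.52 − $47.84 = $979.68
Federal income tax: $979.68 × 0.155 = $151.85
City income tax: $979.68 × 0.0282 = $27.63
State unemployment insurance (employee share): $1,027.52 × 0.0057 = $5.86
Group life insurance premium: $30.44
Total deductions = $47.84 + $151.85 + $27.63 + $5.86 + $30.44 = $263.62
Net pay = $1,027.52 − $263.62 = $763.90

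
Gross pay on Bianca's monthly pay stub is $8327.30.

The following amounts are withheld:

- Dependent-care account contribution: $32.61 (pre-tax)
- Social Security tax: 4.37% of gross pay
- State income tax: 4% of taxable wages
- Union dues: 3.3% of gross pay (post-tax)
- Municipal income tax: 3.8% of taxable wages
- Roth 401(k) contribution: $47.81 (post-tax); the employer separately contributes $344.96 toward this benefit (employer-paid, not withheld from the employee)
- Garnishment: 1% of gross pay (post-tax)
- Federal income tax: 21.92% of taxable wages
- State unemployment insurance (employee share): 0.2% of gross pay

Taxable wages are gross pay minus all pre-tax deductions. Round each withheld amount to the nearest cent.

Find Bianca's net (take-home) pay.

Dependent-care account contribution: $32.61
Taxable wages = $8327.30 − $32.61 = $8294.69
Municipal income tax: $8294.69 × 0.038 = $315.20
State income tax: $8294.69 × 0.04 = $331.79
Federal income tax: $8294.69 × 0.2192 = $1818.20
Social Security tax: $8327.30 × 0.0437 = $363.90
State unemployment insurance (employee share): $8327.30 × 0.002 = $16.65
Garnishment: $8327.30 × 0.01 = $83.27
Union dues: $8327.30 × 0.033 = $274.80
Roth 401(k) contribution: $47.81
(Employer's $344.96 toward Roth 401(k) contribution is not withheld from the employee.)
Total deductions = $32.61 + $315.20 + $331.79 + $1818.20 + $363.90 + $16.65 + $83.27 + $274.80 + $47.81 = $3284.23
Net pay = $8327.30 − $3284.23 = $5043.07

$5043.07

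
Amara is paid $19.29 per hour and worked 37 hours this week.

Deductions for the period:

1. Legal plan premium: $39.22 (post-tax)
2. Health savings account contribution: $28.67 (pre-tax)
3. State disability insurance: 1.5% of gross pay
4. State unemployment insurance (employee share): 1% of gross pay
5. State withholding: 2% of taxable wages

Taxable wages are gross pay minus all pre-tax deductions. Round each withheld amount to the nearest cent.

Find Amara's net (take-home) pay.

Gross pay: 37 × $19.29 = $713.73
Health savings account contribution: $28.67
Taxable wages = $713.73 − $28.67 = $685.06
State withholding: $685.06 × 0.02 = $13.70
State disability insurance: $713.73 × 0.015 = $10.71
State unemployment insurance (employee share): $713.73 × 0.01 = $7.14
Legal plan premium: $39.22
Total deductions = $28.67 + $13.70 + $10.71 + $7.14 + $39.22 = $99.44
Net pay = $713.73 − $99.44 = $614.29

$614.29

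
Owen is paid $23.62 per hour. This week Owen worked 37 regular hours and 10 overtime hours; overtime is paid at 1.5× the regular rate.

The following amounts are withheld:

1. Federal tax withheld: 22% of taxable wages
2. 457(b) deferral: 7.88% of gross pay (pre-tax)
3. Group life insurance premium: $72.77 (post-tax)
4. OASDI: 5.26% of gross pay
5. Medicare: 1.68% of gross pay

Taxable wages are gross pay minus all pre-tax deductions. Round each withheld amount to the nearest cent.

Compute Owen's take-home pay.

$724.52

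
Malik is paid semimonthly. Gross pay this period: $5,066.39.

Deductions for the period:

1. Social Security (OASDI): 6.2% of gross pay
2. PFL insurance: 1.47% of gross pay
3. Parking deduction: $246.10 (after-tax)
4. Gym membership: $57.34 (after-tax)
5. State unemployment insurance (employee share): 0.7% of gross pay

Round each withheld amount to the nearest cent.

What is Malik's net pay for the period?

State unemployment insurance (employee share): $5,066.39 × 0.007 = $35.46
Social Security (OASDI): $5,066.39 × 0.062 = $314.12
PFL insurance: $5,066.39 × 0.0147 = $74.48
Gym membership: $57.34
Parking deduction: $246.10
Total deductions = $35.46 + $314.12 + $74.48 + $57.34 + $246.10 = $727.50
Net pay = $5,066.39 − $727.50 = $4,338.89

$4,338.89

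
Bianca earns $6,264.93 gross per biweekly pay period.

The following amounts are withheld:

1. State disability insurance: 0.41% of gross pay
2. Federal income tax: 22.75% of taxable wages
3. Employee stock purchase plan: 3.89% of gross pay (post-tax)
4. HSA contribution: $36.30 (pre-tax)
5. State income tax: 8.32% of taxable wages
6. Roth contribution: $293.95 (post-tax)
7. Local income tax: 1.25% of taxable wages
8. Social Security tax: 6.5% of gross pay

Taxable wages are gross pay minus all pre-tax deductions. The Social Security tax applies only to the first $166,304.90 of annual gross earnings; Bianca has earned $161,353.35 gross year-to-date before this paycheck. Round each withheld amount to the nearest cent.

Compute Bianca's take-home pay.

HSA contribution: $36.30
Taxable wages = $6,264.93 − $36.30 = $6,228.63
Federal income tax: $6,228.63 × 0.2275 = $1,417.01
State income tax: $6,228.63 × 0.0832 = $518.22
Local income tax: $6,228.63 × 0.0125 = $77.86
Social Security tax: only $166,304.90 − $161,353.35 = $4,951.55 of this check is subject → $4,951.55 × 0.065 = $321.85
State disability insurance: $6,264.93 × 0.0041 = $25.69
Employee stock purchase plan: $6,264.93 × 0.0389 = $243.71
Roth contribution: $293.95
Total deductions = $36.30 + $1,417.01 + $518.22 + $77.86 + $321.85 + $25.69 + $243.71 + $293.95 = $2,934.59
Net pay = $6,264.93 − $2,934.59 = $3,330.34

$3,330.34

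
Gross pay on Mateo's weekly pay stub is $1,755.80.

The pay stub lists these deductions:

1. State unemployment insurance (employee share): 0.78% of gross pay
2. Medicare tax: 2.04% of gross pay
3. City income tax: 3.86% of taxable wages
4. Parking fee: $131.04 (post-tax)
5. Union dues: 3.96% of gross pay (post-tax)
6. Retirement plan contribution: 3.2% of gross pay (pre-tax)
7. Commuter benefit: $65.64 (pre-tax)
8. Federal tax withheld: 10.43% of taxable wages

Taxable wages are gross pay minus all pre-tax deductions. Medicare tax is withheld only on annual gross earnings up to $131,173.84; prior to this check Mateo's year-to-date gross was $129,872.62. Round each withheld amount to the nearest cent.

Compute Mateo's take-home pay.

$1,159.67

Retirement plan contribution: $1,755.80 × 0.032 = $56.19
Commuter benefit: $65.64
Pre-tax total = $56.19 + $65.64 = $121.83
Taxable wages = $1,755.80 − $121.83 = $1,633.97
Federal tax withheld: $1,633.97 × 0.1043 = $170.42
City income tax: $1,633.97 × 0.0386 = $63.07
Medicare tax: only $131,173.84 − $129,872.62 = $1,301.22 of this check is subject → $1,301.22 × 0.0204 = $26.54
State unemployment insurance (employee share): $1,755.80 × 0.0078 = $13.70
Parking fee: $131.04
Union dues: $1,755.80 × 0.0396 = $69.53
Total deductions = $56.19 + $65.64 + $170.42 + $63.07 + $26.54 + $13.70 + $131.04 + $69.53 = $596.13
Net pay = $1,755.80 − $596.13 = $1,159.67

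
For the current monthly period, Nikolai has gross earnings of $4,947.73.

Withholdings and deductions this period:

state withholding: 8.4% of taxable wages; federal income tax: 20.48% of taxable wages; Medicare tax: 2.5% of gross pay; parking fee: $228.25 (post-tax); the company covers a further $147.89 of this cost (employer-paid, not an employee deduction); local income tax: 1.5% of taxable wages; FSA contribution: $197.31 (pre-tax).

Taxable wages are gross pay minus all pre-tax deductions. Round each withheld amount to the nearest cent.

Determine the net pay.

$2,955.29

FSA contribution: $197.31
Taxable wages = $4,947.73 − $197.31 = $4,750.42
Local income tax: $4,750.42 × 0.015 = $71.26
Federal income tax: $4,750.42 × 0.2048 = $972.89
State withholding: $4,750.42 × 0.084 = $399.04
Medicare tax: $4,947.73 × 0.025 = $123.69
Parking fee: $228.25
(Employer's $147.89 toward parking fee is not withheld from the employee.)
Total deductions = $197.31 + $71.26 + $972.89 + $399.04 + $123.69 + $228.25 = $1,992.44
Net pay = $4,947.73 − $1,992.44 = $2,955.29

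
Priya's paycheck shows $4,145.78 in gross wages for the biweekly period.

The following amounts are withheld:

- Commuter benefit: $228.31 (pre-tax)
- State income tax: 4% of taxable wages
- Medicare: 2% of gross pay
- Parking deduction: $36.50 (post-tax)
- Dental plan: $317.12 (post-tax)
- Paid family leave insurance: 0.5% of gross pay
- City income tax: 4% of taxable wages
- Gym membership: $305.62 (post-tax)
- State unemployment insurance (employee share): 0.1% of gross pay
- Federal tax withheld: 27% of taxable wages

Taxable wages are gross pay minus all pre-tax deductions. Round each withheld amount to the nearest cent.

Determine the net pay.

$1,779.31

Commuter benefit: $228.31
Taxable wages = $4,145.78 − $228.31 = $3,917.47
Federal tax withheld: $3,917.47 × 0.27 = $1,057.72
State income tax: $3,917.47 × 0.04 = $156.70
City income tax: $3,917.47 × 0.04 = $156.70
Paid family leave insurance: $4,145.78 × 0.005 = $20.73
State unemployment insurance (employee share): $4,145.78 × 0.001 = $4.15
Medicare: $4,145.78 × 0.02 = $82.92
Gym membership: $305.62
Dental plan: $317.12
Parking deduction: $36.50
Total deductions = $228.31 + $1,057.72 + $156.70 + $156.70 + $20.73 + $4.15 + $82.92 + $305.62 + $317.12 + $36.50 = $2,366.47
Net pay = $4,145.78 − $2,366.47 = $1,779.31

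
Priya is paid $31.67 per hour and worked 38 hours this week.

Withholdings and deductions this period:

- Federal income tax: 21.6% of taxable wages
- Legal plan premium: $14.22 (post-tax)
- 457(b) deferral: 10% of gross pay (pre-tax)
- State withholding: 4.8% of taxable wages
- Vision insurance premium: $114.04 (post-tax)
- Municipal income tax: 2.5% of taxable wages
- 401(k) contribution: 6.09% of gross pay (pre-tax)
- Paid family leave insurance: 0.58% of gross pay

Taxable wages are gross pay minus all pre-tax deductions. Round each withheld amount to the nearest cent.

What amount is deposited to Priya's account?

$582.74

Gross pay: 38 × $31.67 = $1,203.46
457(b) deferral: $1,203.46 × 0.1 = $120.35
401(k) contribution: $1,203.46 × 0.0609 = $73.29
Pre-tax total = $120.35 + $73.29 = $193.64
Taxable wages = $1,203.46 − $193.64 = $1,009.82
Municipal income tax: $1,009.82 × 0.025 = $25.25
State withholding: $1,009.82 × 0.048 = $48.47
Federal income tax: $1,009.82 × 0.216 = $218.12
Paid family leave insurance: $1,203.46 × 0.0058 = $6.98
Legal plan premium: $14.22
Vision insurance premium: $114.04
Total deductions = $120.35 + $73.29 + $25.25 + $48.47 + $218.12 + $6.98 + $14.22 + $114.04 = $620.72
Net pay = $1,203.46 − $620.72 = $582.74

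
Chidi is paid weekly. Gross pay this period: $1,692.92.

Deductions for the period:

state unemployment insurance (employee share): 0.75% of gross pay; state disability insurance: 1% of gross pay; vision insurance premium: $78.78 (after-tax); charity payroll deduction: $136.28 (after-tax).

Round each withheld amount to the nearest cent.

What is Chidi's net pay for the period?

State disability insurance: $1,692.92 × 0.01 = $16.93
State unemployment insurance (employee share): $1,692.92 × 0.0075 = $12.70
Charity payroll deduction: $136.28
Vision insurance premium: $78.78
Total deductions = $16.93 + $12.70 + $136.28 + $78.78 = $244.69
Net pay = $1,692.92 − $244.69 = $1,448.23

$1,448.23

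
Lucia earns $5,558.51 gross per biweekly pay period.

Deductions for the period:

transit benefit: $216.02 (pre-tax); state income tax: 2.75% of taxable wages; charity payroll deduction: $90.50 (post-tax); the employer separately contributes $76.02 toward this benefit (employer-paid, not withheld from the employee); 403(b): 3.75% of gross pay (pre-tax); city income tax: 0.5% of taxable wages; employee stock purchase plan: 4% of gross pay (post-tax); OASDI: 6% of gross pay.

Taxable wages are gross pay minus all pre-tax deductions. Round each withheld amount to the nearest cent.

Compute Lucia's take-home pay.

Transit benefit: $216.02
403(b): $5,558.51 × 0.0375 = $208.44
Pre-tax total = $216.02 + $208.44 = $424.46
Taxable wages = $5,558.51 − $424.46 = $5,134.05
City income tax: $5,134.05 × 0.005 = $25.67
State income tax: $5,134.05 × 0.0275 = $141.19
OASDI: $5,558.51 × 0.06 = $333.51
Employee stock purchase plan: $5,558.51 × 0.04 = $222.34
Charity payroll deduction: $90.50
(Employer's $76.02 toward charity payroll deduction is not withheld from the employee.)
Total deductions = $216.02 + $208.44 + $25.67 + $141.19 + $333.51 + $222.34 + $90.50 = $1,237.67
Net pay = $5,558.51 − $1,237.67 = $4,320.84

$4,320.84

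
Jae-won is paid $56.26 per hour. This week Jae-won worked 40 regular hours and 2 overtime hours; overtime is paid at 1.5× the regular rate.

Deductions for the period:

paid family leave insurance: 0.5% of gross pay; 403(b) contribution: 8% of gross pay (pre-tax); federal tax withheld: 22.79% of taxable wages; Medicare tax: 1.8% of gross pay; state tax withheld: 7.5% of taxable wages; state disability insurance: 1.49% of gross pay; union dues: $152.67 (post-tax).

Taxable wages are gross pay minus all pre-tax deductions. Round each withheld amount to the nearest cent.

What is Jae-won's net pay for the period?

$1,307.13

Regular pay: 40 × $56.26 = $2,250.40
Overtime pay: 2 × $56.26 × 1.5 = $168.78
Gross pay = $2,250.40 + $168.78 = $2,419.18
403(b) contribution: $2,419.18 × 0.08 = $193.53
Taxable wages = $2,419.18 − $193.53 = $2,225.65
Federal tax withheld: $2,225.65 × 0.2279 = $507.23
State tax withheld: $2,225.65 × 0.075 = $166.92
Paid family leave insurance: $2,419.18 × 0.005 = $12.10
State disability insurance: $2,419.18 × 0.0149 = $36.05
Medicare tax: $2,419.18 × 0.018 = $43.55
Union dues: $152.67
Total deductions = $193.53 + $507.23 + $166.92 + $12.10 + $36.05 + $43.55 + $152.67 = $1,112.05
Net pay = $2,419.18 − $1,112.05 = $1,307.13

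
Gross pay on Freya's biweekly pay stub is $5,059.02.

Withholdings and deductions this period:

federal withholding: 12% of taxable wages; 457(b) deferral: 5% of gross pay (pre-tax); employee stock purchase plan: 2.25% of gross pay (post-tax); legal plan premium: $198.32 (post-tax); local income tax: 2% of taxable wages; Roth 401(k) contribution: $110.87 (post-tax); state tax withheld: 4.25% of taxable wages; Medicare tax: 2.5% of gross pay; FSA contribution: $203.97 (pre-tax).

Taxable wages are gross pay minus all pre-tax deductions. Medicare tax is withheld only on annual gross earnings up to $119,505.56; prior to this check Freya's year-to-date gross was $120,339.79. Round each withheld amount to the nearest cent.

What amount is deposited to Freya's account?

FSA contribution: $203.97
457(b) deferral: $5,059.02 × 0.05 = $252.95
Pre-tax total = $203.97 + $252.95 = $456.92
Taxable wages = $5,059.02 − $456.92 = $4,602.10
State tax withheld: $4,602.10 × 0.0425 = $195.59
Local income tax: $4,602.10 × 0.02 = $92.04
Federal withholding: $4,602.10 × 0.12 = $552.25
Medicare tax: annual cap $119,505.56 already reached (YTD $120,339.79), so $0.00
Employee stock purchase plan: $5,059.02 × 0.0225 = $113.83
Legal plan premium: $198.32
Roth 401(k) contribution: $110.87
Total deductions = $203.97 + $252.95 + $195.59 + $92.04 + $552.25 + $0.00 + $113.83 + $198.32 + $110.87 = $1,719.82
Net pay = $5,059.02 − $1,719.82 = $3,339.20

$3,339.20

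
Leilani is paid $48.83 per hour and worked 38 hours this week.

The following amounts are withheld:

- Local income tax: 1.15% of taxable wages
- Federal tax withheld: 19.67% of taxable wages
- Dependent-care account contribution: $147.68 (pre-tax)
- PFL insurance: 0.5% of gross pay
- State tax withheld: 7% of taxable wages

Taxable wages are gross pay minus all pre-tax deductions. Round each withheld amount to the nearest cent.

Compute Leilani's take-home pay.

Gross pay: 38 × $48.83 = $1855.54
Dependent-care account contribution: $147.68
Taxable wages = $1855.54 − $147.68 = $1707.86
Local income tax: $1707.86 × 0.0115 = $19.64
Federal tax withheld: $1707.86 × 0.1967 = $335.94
State tax withheld: $1707.86 × 0.07 = $119.55
PFL insurance: $1855.54 × 0.005 = $9.28
Total deductions = $147.68 + $19.64 + $335.94 + $119.55 + $9.28 = $632.09
Net pay = $1855.54 − $632.09 = $1223.45

$1223.45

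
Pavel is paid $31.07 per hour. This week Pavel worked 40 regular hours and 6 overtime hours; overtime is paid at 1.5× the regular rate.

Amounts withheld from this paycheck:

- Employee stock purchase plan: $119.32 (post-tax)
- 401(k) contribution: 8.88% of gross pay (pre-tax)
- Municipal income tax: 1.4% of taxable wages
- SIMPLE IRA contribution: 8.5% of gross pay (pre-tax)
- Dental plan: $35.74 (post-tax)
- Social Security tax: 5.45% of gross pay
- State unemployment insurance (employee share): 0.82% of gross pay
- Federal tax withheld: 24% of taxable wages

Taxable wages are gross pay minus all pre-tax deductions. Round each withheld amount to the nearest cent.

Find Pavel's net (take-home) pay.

Regular pay: 40 × $31.07 = $1,242.80
Overtime pay: 6 × $31.07 × 1.5 = $279.63
Gross pay = $1,242.80 + $279.63 = $1,522.43
SIMPLE IRA contribution: $1,522.43 × 0.085 = $129.41
401(k) contribution: $1,522.43 × 0.0888 = $135.19
Pre-tax total = $129.41 + $135.19 = $264.60
Taxable wages = $1,522.43 − $264.60 = $1,257.83
Federal tax withheld: $1,257.83 × 0.24 = $301.88
Municipal income tax: $1,257.83 × 0.014 = $17.61
Social Security tax: $1,522.43 × 0.0545 = $82.97
State unemployment insurance (employee share): $1,522.43 × 0.0082 = $12.48
Dental plan: $35.74
Employee stock purchase plan: $119.32
Total deductions = $129.41 + $135.19 + $301.88 + $17.61 + $82.97 + $12.48 + $35.74 + $119.32 = $834.60
Net pay = $1,522.43 − $834.60 = $687.83

$687.83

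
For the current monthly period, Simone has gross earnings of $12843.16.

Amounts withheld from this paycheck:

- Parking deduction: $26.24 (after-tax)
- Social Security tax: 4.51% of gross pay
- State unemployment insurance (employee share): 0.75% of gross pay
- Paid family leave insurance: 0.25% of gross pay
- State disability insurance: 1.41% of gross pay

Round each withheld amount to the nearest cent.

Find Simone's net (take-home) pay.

$11928.17

State unemployment insurance (employee share): $12843.16 × 0.0075 = $96.32
Paid family leave insurance: $12843.16 × 0.0025 = $32.11
Social Security tax: $12843.16 × 0.0451 = $579.23
State disability insurance: $12843.16 × 0.0141 = $181.09
Parking deduction: $26.24
Total deductions = $96.32 + $32.11 + $579.23 + $181.09 + $26.24 = $914.99
Net pay = $12843.16 − $914.99 = $11928.17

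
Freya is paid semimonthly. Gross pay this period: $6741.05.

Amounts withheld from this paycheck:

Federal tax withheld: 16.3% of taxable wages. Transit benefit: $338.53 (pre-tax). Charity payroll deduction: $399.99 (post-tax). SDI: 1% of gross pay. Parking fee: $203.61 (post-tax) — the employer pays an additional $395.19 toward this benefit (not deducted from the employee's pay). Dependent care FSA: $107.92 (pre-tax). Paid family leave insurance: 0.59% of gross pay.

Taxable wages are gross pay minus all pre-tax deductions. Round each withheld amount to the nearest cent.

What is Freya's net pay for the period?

$4557.80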